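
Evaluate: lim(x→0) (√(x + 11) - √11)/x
This is a standard limit.

Factor or rationalize the expression:
  lim(x→0) (√(x + 11) - √11)/x = sqrt(11)/22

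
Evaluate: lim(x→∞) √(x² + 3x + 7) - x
This is an ∞-∞ indeterminate form.

Combine fractions or rationalize to convert ∞-∞ to 0/0 form:
  lim(x→∞) √(x² + 3x + 7) - x = 3/2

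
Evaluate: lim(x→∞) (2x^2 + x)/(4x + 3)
This is an ∞/∞ indeterminate form.

Apply L'Hôpital's rule: differentiate numerator and denominator separately.
  f(x) = 2·x^2 + x   ⇒   f'(x) = 4·x + 1
  g(x) = 4·x + 3   ⇒   g'(x) = 4
  lim(x→∞) f'(x)/g'(x) = lim(x→∞) (4·x + 1)/(4)
  = ∞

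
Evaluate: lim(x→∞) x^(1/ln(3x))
This is an exponential indeterminate form.

For exponential indeterminate forms, take the natural log:
  Let L = lim(x→∞) x^(1/ln(3x))
  Then ln(L) = lim(x→∞) [exponent × ln(base)]
  Evaluate using L'Hôpital or standard limits, then exponentiate.
  L = e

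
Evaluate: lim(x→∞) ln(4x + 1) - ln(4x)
This is an ∞-∞ indeterminate form.

Combine fractions or rationalize to convert ∞-∞ to 0/0 form:
  lim(x→∞) ln(4x + 1) - ln(4x) = 0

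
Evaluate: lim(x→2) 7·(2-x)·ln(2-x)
This is a 0·∞ indeterminate form.

Rewrite 0·∞ as a quotient (0/0 or ∞/∞ form), then apply L'Hôpital's rule:
  lim(x→2) 7·(2-x)·ln(2-x) = 0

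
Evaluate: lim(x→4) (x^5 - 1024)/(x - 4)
This is a standard limit.

Factor or rationalize the expression:
  lim(x→4) (x^5 - 1024)/(x - 4) = 1280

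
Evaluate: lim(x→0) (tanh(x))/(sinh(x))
This is a 0/0 indeterminate form.

Apply L'Hôpital's rule: differentiate numerator and denominator separately.
  f(x) = tanh(x)   ⇒   f'(x) = 1 - tanh(x)^2
  g(x) = sinh(x)   ⇒   g'(x) = cosh(x)
  lim(x→0) f'(x)/g'(x) = lim(x→0) (1 - tanh(x)^2)/(cosh(x))
  = 1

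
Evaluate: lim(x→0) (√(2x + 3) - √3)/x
This is a standard limit.

Factor or rationalize the expression:
  lim(x→0) (√(2x + 3) - √3)/x = sqrt(3)/3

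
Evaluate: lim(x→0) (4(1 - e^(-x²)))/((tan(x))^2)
This is a 0/0 indeterminate form.

Apply L'Hôpital's rule: differentiate numerator and denominator separately.
  f(x) = 4 - 4·e^(-x^2)   ⇒   f'(x) = 8·x·e^(-x^2)
  g(x) = tan(x)^2   ⇒   g'(x) = (2·tan(x)^2 + 2)·tan(x)
  lim(x→0) f'(x)/g'(x) = lim(x→0) (8·x·e^(-x^2))/((2·tan(x)^2 + 2)·tan(x))
  = 4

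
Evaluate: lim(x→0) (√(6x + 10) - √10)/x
This is a standard limit.

Factor or rationalize the expression:
  lim(x→0) (√(6x + 10) - √10)/x = 3·sqrt(10)/10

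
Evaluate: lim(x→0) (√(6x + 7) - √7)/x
This is a standard limit.

Factor or rationalize the expression:
  lim(x→0) (√(6x + 7) - √7)/x = 3·sqrt(7)/7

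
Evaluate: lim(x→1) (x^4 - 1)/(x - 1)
This is a standard limit.

Factor or rationalize the expression:
  lim(x→1) (x^4 - 1)/(x - 1) = 4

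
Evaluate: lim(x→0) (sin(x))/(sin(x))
This is a 0/0 indeterminate form.

Apply L'Hôpital's rule: differentiate numerator and denominator separately.
  f(x) = sin(x)   ⇒   f'(x) = cos(x)
  g(x) = sin(x)   ⇒   g'(x) = cos(x)
  lim(x→0) f'(x)/g'(x) = lim(x→0) (cos(x))/(cos(x))
  = 1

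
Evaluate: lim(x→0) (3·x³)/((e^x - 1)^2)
This is a 0/0 indeterminate form.

Apply L'Hôpital's rule: differentiate numerator and denominator separately.
  f(x) = 3·x^3   ⇒   f'(x) = 9·x^2
  g(x) = (e^(x) - 1)^2   ⇒   g'(x) = 2·(e^(x) - 1)·e^(x)
  lim(x→0) f'(x)/g'(x) = lim(x→0) (9·x^2)/(2·(e^(x) - 1)·e^(x))
  = 0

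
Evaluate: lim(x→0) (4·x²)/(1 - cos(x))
This is a 0/0 indeterminate form.

Apply L'Hôpital's rule: differentiate numerator and denominator separately.
  f(x) = 4·x^2   ⇒   f'(x) = 8·x
  g(x) = 1 - cos(x)   ⇒   g'(x) = sin(x)
  lim(x→0) f'(x)/g'(x) = lim(x→0) (8·x)/(sin(x))
  = 8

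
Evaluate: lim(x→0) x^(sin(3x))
This is an exponential indeterminate form.

For exponential indeterminate forms, take the natural log:
  Let L = lim(x→0) x^(sin(3x))
  Then ln(L) = lim(x→0) [exponent × ln(base)]
  Evaluate using L'Hôpital or standard limits, then exponentiate.
  L = 1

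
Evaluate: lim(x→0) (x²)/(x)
This is a 0/0 indeterminate form.

Apply L'Hôpital's rule: differentiate numerator and denominator separately.
  f(x) = x^2   ⇒   f'(x) = 2·x
  g(x) = x   ⇒   g'(x) = 1
  lim(x→0) f'(x)/g'(x) = lim(x→0) (2·x)/(1)
  = 0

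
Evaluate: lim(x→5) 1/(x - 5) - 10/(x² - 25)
This is an ∞-∞ indeterminate form.

Combine fractions or rationalize to convert ∞-∞ to 0/0 form:
  lim(x→5) 1/(x - 5) - 10/(x² - 25) = 1/10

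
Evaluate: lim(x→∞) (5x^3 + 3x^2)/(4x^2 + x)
This is an ∞/∞ indeterminate form.

Apply L'Hôpital's rule: differentiate numerator and denominator separately.
  f(x) = 5·x^3 + 3·x^2   ⇒   f'(x) = 15·x^2 + 6·x
  g(x) = 4·x^2 + x   ⇒   g'(x) = 8·x + 1
  lim(x→∞) f'(x)/g'(x) = lim(x→∞) (15·x^2 + 6·x)/(8·x + 1)
  = ∞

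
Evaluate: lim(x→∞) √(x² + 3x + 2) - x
This is an ∞-∞ indeterminate form.

Combine fractions or rationalize to convert ∞-∞ to 0/0 form:
  lim(x→∞) √(x² + 3x + 2) - x = 3/2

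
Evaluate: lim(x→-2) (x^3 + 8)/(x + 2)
This is a standard limit.

Factor or rationalize the expression:
  lim(x→-2) (x^3 + 8)/(x + 2) = 12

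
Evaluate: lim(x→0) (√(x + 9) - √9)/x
This is a standard limit.

Factor or rationalize the expression:
  lim(x→0) (√(x + 9) - √9)/x = 1/6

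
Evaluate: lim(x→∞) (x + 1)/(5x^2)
This is an ∞/∞ indeterminate form.

Apply L'Hôpital's rule: differentiate numerator and denominator separately.
  f(x) = x + 1   ⇒   f'(x) = 1
  g(x) = 5·x^2   ⇒   g'(x) = 10·x
  lim(x→∞) f'(x)/g'(x) = lim(x→∞) (1)/(10·x)
  = 0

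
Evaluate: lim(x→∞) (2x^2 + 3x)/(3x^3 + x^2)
This is an ∞/∞ indeterminate form.

Apply L'Hôpital's rule: differentiate numerator and denominator separately.
  f(x) = 2·x^2 + 3·x   ⇒   f'(x) = 4·x + 3
  g(x) = 3·x^3 + x^2   ⇒   g'(x) = 9·x^2 + 2·x
  lim(x→∞) f'(x)/g'(x) = lim(x→∞) (4·x + 3)/(9·x^2 + 2·x)
  = 0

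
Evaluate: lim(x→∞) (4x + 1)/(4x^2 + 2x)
This is an ∞/∞ indeterminate form.

Apply L'Hôpital's rule: differentiate numerator and denominator separately.
  f(x) = 4·x + 1   ⇒   f'(x) = 4
  g(x) = 4·x^2 + 2·x   ⇒   g'(x) = 8·x + 2
  lim(x→∞) f'(x)/g'(x) = lim(x→∞) (4)/(8·x + 2)
  = 0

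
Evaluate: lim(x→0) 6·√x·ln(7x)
This is a 0·∞ indeterminate form.

Rewrite 0·∞ as a quotient (0/0 or ∞/∞ form), then apply L'Hôpital's rule:
  lim(x→0) 6·√x·ln(7x) = 0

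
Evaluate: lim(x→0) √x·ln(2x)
This is a 0·∞ indeterminate form.

Rewrite 0·∞ as a quotient (0/0 or ∞/∞ form), then apply L'Hôpital's rule:
  lim(x→0) √x·ln(2x) = 0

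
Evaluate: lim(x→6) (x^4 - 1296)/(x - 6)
This is a standard limit.

Factor or rationalize the expression:
  lim(x→6) (x^4 - 1296)/(x - 6) = 864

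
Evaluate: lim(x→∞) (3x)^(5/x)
This is an exponential indeterminate form.

For exponential indeterminate forms, take the natural log:
  Let L = lim(x→∞) (3x)^(5/x)
  Then ln(L) = lim(x→∞) [exponent × ln(base)]
  Evaluate using L'Hôpital or standard limits, then exponentiate.
  L = 1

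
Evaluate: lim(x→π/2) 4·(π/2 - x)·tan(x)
This is a 0·∞ indeterminate form.

Rewrite 0·∞ as a quotient (0/0 or ∞/∞ form), then apply L'Hôpital's rule:
  lim(x→π/2) 4·(π/2 - x)·tan(x) = 4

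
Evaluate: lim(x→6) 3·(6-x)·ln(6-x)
This is a 0·∞ indeterminate form.

Rewrite 0·∞ as a quotient (0/0 or ∞/∞ form), then apply L'Hôpital's rule:
  lim(x→6) 3·(6-x)·ln(6-x) = 0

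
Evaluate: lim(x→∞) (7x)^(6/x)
This is an exponential indeterminate form.

For exponential indeterminate forms, take the natural log:
  Let L = lim(x→∞) (7x)^(6/x)
  Then ln(L) = lim(x→∞) [exponent × ln(base)]
  Evaluate using L'Hôpital or standard limits, then exponentiate.
  L = 1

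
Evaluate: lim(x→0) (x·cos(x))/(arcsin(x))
This is a 0/0 indeterminate form.

Apply L'Hôpital's rule: differentiate numerator and denominator separately.
  f(x) = x·cos(x)   ⇒   f'(x) = -x·sin(x) + cos(x)
  g(x) = asin(x)   ⇒   g'(x) = 1/sqrt(1 - x^2)
  lim(x→0) f'(x)/g'(x) = lim(x→0) (-x·sin(x) + cos(x))/(1/sqrt(1 - x^2))
  = 1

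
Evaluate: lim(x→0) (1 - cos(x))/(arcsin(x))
This is a 0/0 indeterminate form.

Apply L'Hôpital's rule: differentiate numerator and denominator separately.
  f(x) = 1 - cos(x)   ⇒   f'(x) = sin(x)
  g(x) = asin(x)   ⇒   g'(x) = 1/sqrt(1 - x^2)
  lim(x→0) f'(x)/g'(x) = lim(x→0) (sin(x))/(1/sqrt(1 - x^2))
  = 0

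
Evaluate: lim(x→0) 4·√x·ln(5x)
This is a 0·∞ indeterminate form.

Rewrite 0·∞ as a quotient (0/0 or ∞/∞ form), then apply L'Hôpital's rule:
  lim(x→0) 4·√x·ln(5x) = 0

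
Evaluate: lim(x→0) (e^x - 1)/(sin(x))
This is a 0/0 indeterminate form.

Apply L'Hôpital's rule: differentiate numerator and denominator separately.
  f(x) = e^(x) - 1   ⇒   f'(x) = e^(x)
  g(x) = sin(x)   ⇒   g'(x) = cos(x)
  lim(x→0) f'(x)/g'(x) = lim(x→0) (e^(x))/(cos(x))
  = 1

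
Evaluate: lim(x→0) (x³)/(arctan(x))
This is a 0/0 indeterminate form.

Apply L'Hôpital's rule: differentiate numerator and denominator separately.
  f(x) = x^3   ⇒   f'(x) = 3·x^2
  g(x) = atan(x)   ⇒   g'(x) = 1/(x^2 + 1)
  lim(x→0) f'(x)/g'(x) = lim(x→0) (3·x^2)/(1/(x^2 + 1))
  = 0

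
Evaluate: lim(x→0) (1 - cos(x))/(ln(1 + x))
This is a 0/0 indeterminate form.

Apply L'Hôpital's rule: differentiate numerator and denominator separately.
  f(x) = 1 - cos(x)   ⇒   f'(x) = sin(x)
  g(x) = ln(x + 1)   ⇒   g'(x) = 1/(x + 1)
  lim(x→0) f'(x)/g'(x) = lim(x→0) (sin(x))/(1/(x + 1))
  = 0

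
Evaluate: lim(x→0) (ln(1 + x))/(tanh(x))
This is a 0/0 indeterminate form.

Apply L'Hôpital's rule: differentiate numerator and denominator separately.
  f(x) = ln(x + 1)   ⇒   f'(x) = 1/(x + 1)
  g(x) = tanh(x)   ⇒   g'(x) = 1 - tanh(x)^2
  lim(x→0) f'(x)/g'(x) = lim(x→0) (1/(x + 1))/(1 - tanh(x)^2)
  = 1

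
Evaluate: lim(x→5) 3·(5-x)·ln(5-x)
This is a 0·∞ indeterminate form.

Rewrite 0·∞ as a quotient (0/0 or ∞/∞ form), then apply L'Hôpital's rule:
  lim(x→5) 3·(5-x)·ln(5-x) = 0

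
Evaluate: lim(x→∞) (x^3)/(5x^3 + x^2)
This is an ∞/∞ indeterminate form.

Apply L'Hôpital's rule: differentiate numerator and denominator separately.
  f(x) = x^3   ⇒   f'(x) = 3·x^2
  g(x) = 5·x^3 + x^2   ⇒   g'(x) = 15·x^2 + 2·x
  lim(x→∞) f'(x)/g'(x) = lim(x→∞) (3·x^2)/(15·x^2 + 2·x)
  = 1/5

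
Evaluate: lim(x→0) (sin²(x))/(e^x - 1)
This is a 0/0 indeterminate form.

Apply L'Hôpital's rule: differentiate numerator and denominator separately.
  f(x) = sin(x)^2   ⇒   f'(x) = 2·sin(x)·cos(x)
  g(x) = e^(x) - 1   ⇒   g'(x) = e^(x)
  lim(x→0) f'(x)/g'(x) = lim(x→0) (2·sin(x)·cos(x))/(e^(x))
  = 0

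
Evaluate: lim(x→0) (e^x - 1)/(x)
This is a 0/0 indeterminate form.

Apply L'Hôpital's rule: differentiate numerator and denominator separately.
  f(x) = e^(x) - 1   ⇒   f'(x) = e^(x)
  g(x) = x   ⇒   g'(x) = 1
  lim(x→0) f'(x)/g'(x) = lim(x→0) (e^(x))/(1)
  = 1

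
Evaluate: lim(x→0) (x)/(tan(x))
This is a 0/0 indeterminate form.

Apply L'Hôpital's rule: differentiate numerator and denominator separately.
  f(x) = x   ⇒   f'(x) = 1
  g(x) = tan(x)   ⇒   g'(x) = tan(x)^2 + 1
  lim(x→0) f'(x)/g'(x) = lim(x→0) (1)/(tan(x)^2 + 1)
  = 1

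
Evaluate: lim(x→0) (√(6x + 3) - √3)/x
This is a standard limit.

Factor or rationalize the expression:
  lim(x→0) (√(6x + 3) - √3)/x = sqrt(3)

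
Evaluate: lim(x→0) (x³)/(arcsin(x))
This is a 0/0 indeterminate form.

Apply L'Hôpital's rule: differentiate numerator and denominator separately.
  f(x) = x^3   ⇒   f'(x) = 3·x^2
  g(x) = asin(x)   ⇒   g'(x) = 1/sqrt(1 - x^2)
  lim(x→0) f'(x)/g'(x) = lim(x→0) (3·x^2)/(1/sqrt(1 - x^2))
  = 0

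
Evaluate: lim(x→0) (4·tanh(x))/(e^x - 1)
This is a 0/0 indeterminate form.

Apply L'Hôpital's rule: differentiate numerator and denominator separately.
  f(x) = 4·tanh(x)   ⇒   f'(x) = 4 - 4·tanh(x)^2
  g(x) = e^(x) - 1   ⇒   g'(x) = e^(x)
  lim(x→0) f'(x)/g'(x) = lim(x→0) (4 - 4·tanh(x)^2)/(e^(x))
  = 4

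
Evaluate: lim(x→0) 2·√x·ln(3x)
This is a 0·∞ indeterminate form.

Rewrite 0·∞ as a quotient (0/0 or ∞/∞ form), then apply L'Hôpital's rule:
  lim(x→0) 2·√x·ln(3x) = 0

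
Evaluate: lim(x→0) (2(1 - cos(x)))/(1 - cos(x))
This is a 0/0 indeterminate form.

Apply L'Hôpital's rule: differentiate numerator and denominator separately.
  f(x) = 2 - 2·cos(x)   ⇒   f'(x) = 2·sin(x)
  g(x) = 1 - cos(x)   ⇒   g'(x) = sin(x)
  lim(x→0) f'(x)/g'(x) = lim(x→0) (2·sin(x))/(sin(x))
  = 2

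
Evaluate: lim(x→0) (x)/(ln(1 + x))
This is a 0/0 indeterminate form.

Apply L'Hôpital's rule: differentiate numerator and denominator separately.
  f(x) = x   ⇒   f'(x) = 1
  g(x) = ln(x + 1)   ⇒   g'(x) = 1/(x + 1)
  lim(x→0) f'(x)/g'(x) = lim(x→0) (1)/(1/(x + 1))
  = 1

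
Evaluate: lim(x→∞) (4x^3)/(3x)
This is an ∞/∞ indeterminate form.

Apply L'Hôpital's rule: differentiate numerator and denominator separately.
  f(x) = 4·x^3   ⇒   f'(x) = 12·x^2
  g(x) = 3·x   ⇒   g'(x) = 3
  lim(x→∞) f'(x)/g'(x) = lim(x→∞) (12·x^2)/(3)
  = ∞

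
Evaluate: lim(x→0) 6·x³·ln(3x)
This is a 0·∞ indeterminate form.

Rewrite 0·∞ as a quotient (0/0 or ∞/∞ form), then apply L'Hôpital's rule:
  lim(x→0) 6·x³·ln(3x) = 0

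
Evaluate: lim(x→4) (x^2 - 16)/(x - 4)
This is a standard limit.

Factor or rationalize the expression:
  lim(x→4) (x^2 - 16)/(x - 4) = 8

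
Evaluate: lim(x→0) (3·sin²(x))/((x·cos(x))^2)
This is a 0/0 indeterminate form.

Apply L'Hôpital's rule: differentiate numerator and denominator separately.
  f(x) = 3·sin(x)^2   ⇒   f'(x) = 6·sin(x)·cos(x)
  g(x) = x^2·cos(x)^2   ⇒   g'(x) = -2·x^2·sin(x)·cos(x) + 2·x·cos(x)^2
  lim(x→0) f'(x)/g'(x) = lim(x→0) (6·sin(x)·cos(x))/(-2·x^2·sin(x)·cos(x) + 2·x·cos(x)^2)
  = 3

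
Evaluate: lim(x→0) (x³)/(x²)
This is a 0/0 indeterminate form.

Apply L'Hôpital's rule: differentiate numerator and denominator separately.
  f(x) = x^3   ⇒   f'(x) = 3·x^2
  g(x) = x^2   ⇒   g'(x) = 2·x
  lim(x→0) f'(x)/g'(x) = lim(x→0) (3·x^2)/(2·x)
  = 0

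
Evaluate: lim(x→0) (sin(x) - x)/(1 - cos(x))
This is a 0/0 indeterminate form.

Apply L'Hôpital's rule: differentiate numerator and denominator separately.
  f(x) = -x + sin(x)   ⇒   f'(x) = cos(x) - 1
  g(x) = 1 - cos(x)   ⇒   g'(x) = sin(x)
  lim(x→0) f'(x)/g'(x) = lim(x→0) (cos(x) - 1)/(sin(x))
  = 0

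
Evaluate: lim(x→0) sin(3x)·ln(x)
This is a 0·∞ indeterminate form.

Rewrite 0·∞ as a quotient (0/0 or ∞/∞ form), then apply L'Hôpital's rule:
  lim(x→0) sin(3x)·ln(x) = 0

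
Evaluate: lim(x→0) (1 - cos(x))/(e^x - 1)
This is a 0/0 indeterminate form.

Apply L'Hôpital's rule: differentiate numerator and denominator separately.
  f(x) = 1 - cos(x)   ⇒   f'(x) = sin(x)
  g(x) = e^(x) - 1   ⇒   g'(x) = e^(x)
  lim(x→0) f'(x)/g'(x) = lim(x→0) (sin(x))/(e^(x))
  = 0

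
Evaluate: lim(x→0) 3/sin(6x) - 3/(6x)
This is an ∞-∞ indeterminate form.

Combine fractions or rationalize to convert ∞-∞ to 0/0 form:
  lim(x→0) 3/sin(6x) - 3/(6x) = 0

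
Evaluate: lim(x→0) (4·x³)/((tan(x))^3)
This is a 0/0 indeterminate form.

Apply L'Hôpital's rule: differentiate numerator and denominator separately.
  f(x) = 4·x^3   ⇒   f'(x) = 12·x^2
  g(x) = tan(x)^3   ⇒   g'(x) = (3·tan(x)^2 + 3)·tan(x)^2
  lim(x→0) f'(x)/g'(x) = lim(x→0) (12·x^2)/((3·tan(x)^2 + 3)·tan(x)^2)
  = 4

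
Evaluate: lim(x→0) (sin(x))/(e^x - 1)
This is a 0/0 indeterminate form.

Apply L'Hôpital's rule: differentiate numerator and denominator separately.
  f(x) = sin(x)   ⇒   f'(x) = cos(x)
  g(x) = e^(x) - 1   ⇒   g'(x) = e^(x)
  lim(x→0) f'(x)/g'(x) = lim(x→0) (cos(x))/(e^(x))
  = 1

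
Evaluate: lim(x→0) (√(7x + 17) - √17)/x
This is a standard limit.

Factor or rationalize the expression:
  lim(x→0) (√(7x + 17) - √17)/x = 7·sqrt(17)/34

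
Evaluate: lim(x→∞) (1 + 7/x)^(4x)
This is an exponential indeterminate form.

For exponential indeterminate forms, take the natural log:
  Let L = lim(x→∞) (1 + 7/x)^(4x)
  Then ln(L) = lim(x→∞) [exponent × ln(base)]
  Evaluate using L'Hôpital or standard limits, then exponentiate.
  L = e^(28)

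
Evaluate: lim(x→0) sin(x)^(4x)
This is an exponential indeterminate form.

For exponential indeterminate forms, take the natural log:
  Let L = lim(x→0) sin(x)^(4x)
  Then ln(L) = lim(x→0) [exponent × ln(base)]
  Evaluate using L'Hôpital or standard limits, then exponentiate.
  L = 1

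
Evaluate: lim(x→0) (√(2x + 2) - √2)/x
This is a standard limit.

Factor or rationalize the expression:
  lim(x→0) (√(2x + 2) - √2)/x = sqrt(2)/2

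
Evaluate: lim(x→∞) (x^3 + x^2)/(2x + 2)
This is an ∞/∞ indeterminate form.

Apply L'Hôpital's rule: differentiate numerator and denominator separately.
  f(x) = x^3 + x^2   ⇒   f'(x) = 3·x^2 + 2·x
  g(x) = 2·x + 2   ⇒   g'(x) = 2
  lim(x→∞) f'(x)/g'(x) = lim(x→∞) (3·x^2 + 2·x)/(2)
  = ∞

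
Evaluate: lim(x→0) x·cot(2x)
This is a 0·∞ indeterminate form.

Rewrite 0·∞ as a quotient (0/0 or ∞/∞ form), then apply L'Hôpital's rule:
  lim(x→0) x·cot(2x) = 1/2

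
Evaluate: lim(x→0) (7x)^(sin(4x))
This is an exponential indeterminate form.

For exponential indeterminate forms, take the natural log:
  Let L = lim(x→0) (7x)^(sin(4x))
  Then ln(L) = lim(x→0) [exponent × ln(base)]
  Evaluate using L'Hôpital or standard limits, then exponentiate.
  L = 1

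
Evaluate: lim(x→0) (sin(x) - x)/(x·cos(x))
This is a 0/0 indeterminate form.

Apply L'Hôpital's rule: differentiate numerator and denominator separately.
  f(x) = -x + sin(x)   ⇒   f'(x) = cos(x) - 1
  g(x) = x·cos(x)   ⇒   g'(x) = -x·sin(x) + cos(x)
  lim(x→0) f'(x)/g'(x) = lim(x→0) (cos(x) - 1)/(-x·sin(x) + cos(x))
  = 0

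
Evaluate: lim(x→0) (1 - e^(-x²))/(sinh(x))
This is a 0/0 indeterminate form.

Apply L'Hôpital's rule: differentiate numerator and denominator separately.
  f(x) = 1 - e^(-x^2)   ⇒   f'(x) = 2·x·e^(-x^2)
  g(x) = sinh(x)   ⇒   g'(x) = cosh(x)
  lim(x→0) f'(x)/g'(x) = lim(x→0) (2·x·e^(-x^2))/(cosh(x))
  = 0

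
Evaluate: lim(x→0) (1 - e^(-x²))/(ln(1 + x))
This is a 0/0 indeterminate form.

Apply L'Hôpital's rule: differentiate numerator and denominator separately.
  f(x) = 1 - e^(-x^2)   ⇒   f'(x) = 2·x·e^(-x^2)
  g(x) = ln(x + 1)   ⇒   g'(x) = 1/(x + 1)
  lim(x→0) f'(x)/g'(x) = lim(x→0) (2·x·e^(-x^2))/(1/(x + 1))
  = 0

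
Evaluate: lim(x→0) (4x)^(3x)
This is an exponential indeterminate form.

For exponential indeterminate forms, take the natural log:
  Let L = lim(x→0) (4x)^(3x)
  Then ln(L) = lim(x→0) [exponent × ln(base)]
  Evaluate using L'Hôpital or standard limits, then exponentiate.
  L = 1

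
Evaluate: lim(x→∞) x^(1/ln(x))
This is an exponential indeterminate form.

For exponential indeterminate forms, take the natural log:
  Let L = lim(x→∞) x^(1/ln(x))
  Then ln(L) = lim(x→∞) [exponent × ln(base)]
  Evaluate using L'Hôpital or standard limits, then exponentiate.
  L = e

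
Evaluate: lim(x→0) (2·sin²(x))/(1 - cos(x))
This is a 0/0 indeterminate form.

Apply L'Hôpital's rule: differentiate numerator and denominator separately.
  f(x) = 2·sin(x)^2   ⇒   f'(x) = 4·sin(x)·cos(x)
  g(x) = 1 - cos(x)   ⇒   g'(x) = sin(x)
  lim(x→0) f'(x)/g'(x) = lim(x→0) (4·sin(x)·cos(x))/(sin(x))
  = 4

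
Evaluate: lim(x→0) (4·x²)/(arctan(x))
This is a 0/0 indeterminate form.

Apply L'Hôpital's rule: differentiate numerator and denominator separately.
  f(x) = 4·x^2   ⇒   f'(x) = 8·x
  g(x) = atan(x)   ⇒   g'(x) = 1/(x^2 + 1)
  lim(x→0) f'(x)/g'(x) = lim(x→0) (8·x)/(1/(x^2 + 1))
  = 0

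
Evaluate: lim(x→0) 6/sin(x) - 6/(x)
This is an ∞-∞ indeterminate form.

Combine fractions or rationalize to convert ∞-∞ to 0/0 form:
  lim(x→0) 6/sin(x) - 6/(x) = 0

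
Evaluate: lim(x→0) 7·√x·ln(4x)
This is a 0·∞ indeterminate form.

Rewrite 0·∞ as a quotient (0/0 or ∞/∞ form), then apply L'Hôpital's rule:
  lim(x→0) 7·√x·ln(4x) = 0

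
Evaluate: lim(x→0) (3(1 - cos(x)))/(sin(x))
This is a 0/0 indeterminate form.

Apply L'Hôpital's rule: differentiate numerator and denominator separately.
  f(x) = 3 - 3·cos(x)   ⇒   f'(x) = 3·sin(x)
  g(x) = sin(x)   ⇒   g'(x) = cos(x)
  lim(x→0) f'(x)/g'(x) = lim(x→0) (3·sin(x))/(cos(x))
  = 0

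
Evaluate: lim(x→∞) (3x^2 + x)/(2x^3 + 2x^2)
This is an ∞/∞ indeterminate form.

Apply L'Hôpital's rule: differentiate numerator and denominator separately.
  f(x) = 3·x^2 + x   ⇒   f'(x) = 6·x + 1
  g(x) = 2·x^3 + 2·x^2   ⇒   g'(x) = 6·x^2 + 4·x
  lim(x→∞) f'(x)/g'(x) = lim(x→∞) (6·x + 1)/(6·x^2 + 4·x)
  = 0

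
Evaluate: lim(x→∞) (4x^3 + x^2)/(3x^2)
This is an ∞/∞ indeterminate form.

Apply L'Hôpital's rule: differentiate numerator and denominator separately.
  f(x) = 4·x^3 + x^2   ⇒   f'(x) = 12·x^2 + 2·x
  g(x) = 3·x^2   ⇒   g'(x) = 6·x
  lim(x→∞) f'(x)/g'(x) = lim(x→∞) (12·x^2 + 2·x)/(6·x)
  = ∞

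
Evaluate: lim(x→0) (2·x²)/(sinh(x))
This is a 0/0 indeterminate form.

Apply L'Hôpital's rule: differentiate numerator and denominator separately.
  f(x) = 2·x^2   ⇒   f'(x) = 4·x
  g(x) = sinh(x)   ⇒   g'(x) = cosh(x)
  lim(x→0) f'(x)/g'(x) = lim(x→0) (4·x)/(cosh(x))
  = 0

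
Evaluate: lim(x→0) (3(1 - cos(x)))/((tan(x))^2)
This is a 0/0 indeterminate form.

Apply L'Hôpital's rule: differentiate numerator and denominator separately.
  f(x) = 3 - 3·cos(x)   ⇒   f'(x) = 3·sin(x)
  g(x) = tan(x)^2   ⇒   g'(x) = (2·tan(x)^2 + 2)·tan(x)
  lim(x→0) f'(x)/g'(x) = lim(x→0) (3·sin(x))/((2·tan(x)^2 + 2)·tan(x))
  = 3/2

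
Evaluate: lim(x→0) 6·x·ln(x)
This is a 0·∞ indeterminate form.

Rewrite 0·∞ as a quotient (0/0 or ∞/∞ form), then apply L'Hôpital's rule:
  lim(x→0) 6·x·ln(x) = 0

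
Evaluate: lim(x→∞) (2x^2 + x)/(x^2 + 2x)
This is an ∞/∞ indeterminate form.

Apply L'Hôpital's rule: differentiate numerator and denominator separately.
  f(x) = 2·x^2 + x   ⇒   f'(x) = 4·x + 1
  g(x) = x^2 + 2·x   ⇒   g'(x) = 2·x + 2
  lim(x→∞) f'(x)/g'(x) = lim(x→∞) (4·x + 1)/(2·x + 2)
  = 2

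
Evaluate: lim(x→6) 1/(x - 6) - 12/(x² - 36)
This is an ∞-∞ indeterminate form.

Combine fractions or rationalize to convert ∞-∞ to 0/0 form:
  lim(x→6) 1/(x - 6) - 12/(x² - 36) = 1/12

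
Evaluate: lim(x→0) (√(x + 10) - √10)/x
This is a standard limit.

Factor or rationalize the expression:
  lim(x→0) (√(x + 10) - √10)/x = sqrt(10)/20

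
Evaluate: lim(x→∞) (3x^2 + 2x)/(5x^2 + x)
This is an ∞/∞ indeterminate form.

Apply L'Hôpital's rule: differentiate numerator and denominator separately.
  f(x) = 3·x^2 + 2·x   ⇒   f'(x) = 6·x + 2
  g(x) = 5·x^2 + x   ⇒   g'(x) = 10·x + 1
  lim(x→∞) f'(x)/g'(x) = lim(x→∞) (6·x + 2)/(10·x + 1)
  = 3/5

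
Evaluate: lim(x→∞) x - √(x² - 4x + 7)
This is an ∞-∞ indeterminate form.

Combine fractions or rationalize to convert ∞-∞ to 0/0 form:
  lim(x→∞) x - √(x² - 4x + 7) = 2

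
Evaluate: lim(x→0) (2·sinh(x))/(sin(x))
This is a 0/0 indeterminate form.

Apply L'Hôpital's rule: differentiate numerator and denominator separately.
  f(x) = 2·sinh(x)   ⇒   f'(x) = 2·cosh(x)
  g(x) = sin(x)   ⇒   g'(x) = cos(x)
  lim(x→0) f'(x)/g'(x) = lim(x→0) (2·cosh(x))/(cos(x))
  = 2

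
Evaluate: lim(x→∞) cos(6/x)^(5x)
This is an exponential indeterminate form.

For exponential indeterminate forms, take the natural log:
  Let L = lim(x→∞) cos(6/x)^(5x)
  Then ln(L) = lim(x→∞) [exponent × ln(base)]
  Evaluate using L'Hôpital or standard limits, then exponentiate.
  L = 1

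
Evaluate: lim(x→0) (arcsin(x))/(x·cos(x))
This is a 0/0 indeterminate form.

Apply L'Hôpital's rule: differentiate numerator and denominator separately.
  f(x) = asin(x)   ⇒   f'(x) = 1/sqrt(1 - x^2)
  g(x) = x·cos(x)   ⇒   g'(x) = -x·sin(x) + cos(x)
  lim(x→0) f'(x)/g'(x) = lim(x→0) (1/sqrt(1 - x^2))/(-x·sin(x) + cos(x))
  = 1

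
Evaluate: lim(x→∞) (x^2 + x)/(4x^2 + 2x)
This is an ∞/∞ indeterminate form.

Apply L'Hôpital's rule: differentiate numerator and denominator separately.
  f(x) = x^2 + x   ⇒   f'(x) = 2·x + 1
  g(x) = 4·x^2 + 2·x   ⇒   g'(x) = 8·x + 2
  lim(x→∞) f'(x)/g'(x) = lim(x→∞) (2·x + 1)/(8·x + 2)
  = 1/4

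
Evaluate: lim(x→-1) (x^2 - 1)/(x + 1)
This is a standard limit.

Factor or rationalize the expression:
  lim(x→-1) (x^2 - 1)/(x + 1) = -2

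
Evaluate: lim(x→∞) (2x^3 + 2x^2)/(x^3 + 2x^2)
This is an ∞/∞ indeterminate form.

Apply L'Hôpital's rule: differentiate numerator and denominator separately.
  f(x) = 2·x^3 + 2·x^2   ⇒   f'(x) = 6·x^2 + 4·x
  g(x) = x^3 + 2·x^2   ⇒   g'(x) = 3·x^2 + 4·x
  lim(x→∞) f'(x)/g'(x) = lim(x→∞) (6·x^2 + 4·x)/(3·x^2 + 4·x)
  = 2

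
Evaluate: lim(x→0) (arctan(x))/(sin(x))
This is a 0/0 indeterminate form.

Apply L'Hôpital's rule: differentiate numerator and denominator separately.
  f(x) = atan(x)   ⇒   f'(x) = 1/(x^2 + 1)
  g(x) = sin(x)   ⇒   g'(x) = cos(x)
  lim(x→0) f'(x)/g'(x) = lim(x→0) (1/(x^2 + 1))/(cos(x))
  = 1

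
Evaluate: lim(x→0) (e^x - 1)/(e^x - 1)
This is a 0/0 indeterminate form.

Apply L'Hôpital's rule: differentiate numerator and denominator separately.
  f(x) = e^(x) - 1   ⇒   f'(x) = e^(x)
  g(x) = e^(x) - 1   ⇒   g'(x) = e^(x)
  lim(x→0) f'(x)/g'(x) = lim(x→0) (e^(x))/(e^(x))
  = 1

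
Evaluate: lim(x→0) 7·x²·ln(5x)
This is a 0·∞ indeterminate form.

Rewrite 0·∞ as a quotient (0/0 or ∞/∞ form), then apply L'Hôpital's rule:
  lim(x→0) 7·x²·ln(5x) = 0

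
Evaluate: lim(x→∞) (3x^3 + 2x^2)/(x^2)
This is an ∞/∞ indeterminate form.

Apply L'Hôpital's rule: differentiate numerator and denominator separately.
  f(x) = 3·x^3 + 2·x^2   ⇒   f'(x) = 9·x^2 + 4·x
  g(x) = x^2   ⇒   g'(x) = 2·x
  lim(x→∞) f'(x)/g'(x) = lim(x→∞) (9·x^2 + 4·x)/(2·x)
  = ∞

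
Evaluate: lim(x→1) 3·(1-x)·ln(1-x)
This is a 0·∞ indeterminate form.

Rewrite 0·∞ as a quotient (0/0 or ∞/∞ form), then apply L'Hôpital's rule:
  lim(x→1) 3·(1-x)·ln(1-x) = 0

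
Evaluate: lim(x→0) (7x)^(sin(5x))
This is an exponential indeterminate form.

For exponential indeterminate forms, take the natural log:
  Let L = lim(x→0) (7x)^(sin(5x))
  Then ln(L) = lim(x→0) [exponent × ln(base)]
  Evaluate using L'Hôpital or standard limits, then exponentiate.
  L = 1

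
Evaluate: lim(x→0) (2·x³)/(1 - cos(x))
This is a 0/0 indeterminate form.

Apply L'Hôpital's rule: differentiate numerator and denominator separately.
  f(x) = 2·x^3   ⇒   f'(x) = 6·x^2
  g(x) = 1 - cos(x)   ⇒   g'(x) = sin(x)
  lim(x→0) f'(x)/g'(x) = lim(x→0) (6·x^2)/(sin(x))
  = 0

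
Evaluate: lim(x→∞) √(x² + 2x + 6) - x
This is an ∞-∞ indeterminate form.

Combine fractions or rationalize to convert ∞-∞ to 0/0 form:
  lim(x→∞) √(x² + 2x + 6) - x = 1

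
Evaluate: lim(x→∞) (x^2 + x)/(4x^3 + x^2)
This is an ∞/∞ indeterminate form.

Apply L'Hôpital's rule: differentiate numerator and denominator separately.
  f(x) = x^2 + x   ⇒   f'(x) = 2·x + 1
  g(x) = 4·x^3 + x^2   ⇒   g'(x) = 12·x^2 + 2·x
  lim(x→∞) f'(x)/g'(x) = lim(x→∞) (2·x + 1)/(12·x^2 + 2·x)
  = 0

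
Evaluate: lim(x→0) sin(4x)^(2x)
This is an exponential indeterminate form.

For exponential indeterminate forms, take the natural log:
  Let L = lim(x→0) sin(4x)^(2x)
  Then ln(L) = lim(x→0) [exponent × ln(base)]
  Evaluate using L'Hôpital or standard limits, then exponentiate.
  L = 1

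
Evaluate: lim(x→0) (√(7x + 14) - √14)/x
This is a standard limit.

Factor or rationalize the expression:
  lim(x→0) (√(7x + 14) - √14)/x = sqrt(14)/4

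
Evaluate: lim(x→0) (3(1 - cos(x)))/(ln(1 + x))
This is a 0/0 indeterminate form.

Apply L'Hôpital's rule: differentiate numerator and denominator separately.
  f(x) = 3 - 3·cos(x)   ⇒   f'(x) = 3·sin(x)
  g(x) = ln(x + 1)   ⇒   g'(x) = 1/(x + 1)
  lim(x→0) f'(x)/g'(x) = lim(x→0) (3·sin(x))/(1/(x + 1))
  = 0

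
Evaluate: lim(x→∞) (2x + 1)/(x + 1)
This is an ∞/∞ indeterminate form.

Apply L'Hôpital's rule: differentiate numerator and denominator separately.
  f(x) = 2·x + 1   ⇒   f'(x) = 2
  g(x) = x + 1   ⇒   g'(x) = 1
  lim(x→∞) f'(x)/g'(x) = lim(x→∞) (2)/(1)
  = 2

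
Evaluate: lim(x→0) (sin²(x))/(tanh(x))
This is a 0/0 indeterminate form.

Apply L'Hôpital's rule: differentiate numerator and denominator separately.
  f(x) = sin(x)^2   ⇒   f'(x) = 2·sin(x)·cos(x)
  g(x) = tanh(x)   ⇒   g'(x) = 1 - tanh(x)^2
  lim(x→0) f'(x)/g'(x) = lim(x→0) (2·sin(x)·cos(x))/(1 - tanh(x)^2)
  = 0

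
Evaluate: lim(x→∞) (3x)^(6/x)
This is an exponential indeterminate form.

For exponential indeterminate forms, take the natural log:
  Let L = lim(x→∞) (3x)^(6/x)
  Then ln(L) = lim(x→∞) [exponent × ln(base)]
  Evaluate using L'Hôpital or standard limits, then exponentiate.
  L = 1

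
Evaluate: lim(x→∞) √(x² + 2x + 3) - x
This is an ∞-∞ indeterminate form.

Combine fractions or rationalize to convert ∞-∞ to 0/0 form:
  lim(x→∞) √(x² + 2x + 3) - x = 1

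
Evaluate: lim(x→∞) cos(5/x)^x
This is an exponential indeterminate form.

For exponential indeterminate forms, take the natural log:
  Let L = lim(x→∞) cos(5/x)^x
  Then ln(L) = lim(x→∞) [exponent × ln(base)]
  Evaluate using L'Hôpital or standard limits, then exponentiate.
  L = 1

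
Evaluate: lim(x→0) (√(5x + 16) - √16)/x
This is a standard limit.

Factor or rationalize the expression:
  lim(x→0) (√(5x + 16) - √16)/x = 5/8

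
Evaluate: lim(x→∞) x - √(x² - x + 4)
This is an ∞-∞ indeterminate form.

Combine fractions or rationalize to convert ∞-∞ to 0/0 form:
  lim(x→∞) x - √(x² - x + 4) = 1/2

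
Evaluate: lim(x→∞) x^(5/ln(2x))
This is an exponential indeterminate form.

For exponential indeterminate forms, take the natural log:
  Let L = lim(x→∞) x^(5/ln(2x))
  Then ln(L) = lim(x→∞) [exponent × ln(base)]
  Evaluate using L'Hôpital or standard limits, then exponentiate.
  L = e^(5)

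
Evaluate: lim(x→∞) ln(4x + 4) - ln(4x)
This is an ∞-∞ indeterminate form.

Combine fractions or rationalize to convert ∞-∞ to 0/0 form:
  lim(x→∞) ln(4x + 4) - ln(4x) = 0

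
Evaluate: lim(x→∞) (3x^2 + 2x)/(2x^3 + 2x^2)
This is an ∞/∞ indeterminate form.

Apply L'Hôpital's rule: differentiate numerator and denominator separately.
  f(x) = 3·x^2 + 2·x   ⇒   f'(x) = 6·x + 2
  g(x) = 2·x^3 + 2·x^2   ⇒   g'(x) = 6·x^2 + 4·x
  lim(x→∞) f'(x)/g'(x) = lim(x→∞) (6·x + 2)/(6·x^2 + 4·x)
  = 0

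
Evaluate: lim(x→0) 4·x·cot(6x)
This is a 0·∞ indeterminate form.

Rewrite 0·∞ as a quotient (0/0 or ∞/∞ form), then apply L'Hôpital's rule:
  lim(x→0) 4·x·cot(6x) = 2/3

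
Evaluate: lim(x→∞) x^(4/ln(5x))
This is an exponential indeterminate form.

For exponential indeterminate forms, take the natural log:
  Let L = lim(x→∞) x^(4/ln(5x))
  Then ln(L) = lim(x→∞) [exponent × ln(base)]
  Evaluate using L'Hôpital or standard limits, then exponentiate.
  L = e^(4)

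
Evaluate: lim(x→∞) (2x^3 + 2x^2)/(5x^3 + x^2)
This is an ∞/∞ indeterminate form.

Apply L'Hôpital's rule: differentiate numerator and denominator separately.
  f(x) = 2·x^3 + 2·x^2   ⇒   f'(x) = 6·x^2 + 4·x
  g(x) = 5·x^3 + x^2   ⇒   g'(x) = 15·x^2 + 2·x
  lim(x→∞) f'(x)/g'(x) = lim(x→∞) (6·x^2 + 4·x)/(15·x^2 + 2·x)
  = 2/5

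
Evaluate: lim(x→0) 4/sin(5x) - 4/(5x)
This is an ∞-∞ indeterminate form.

Combine fractions or rationalize to convert ∞-∞ to 0/0 form:
  lim(x→0) 4/sin(5x) - 4/(5x) = 0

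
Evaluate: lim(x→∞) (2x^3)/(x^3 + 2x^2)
This is an ∞/∞ indeterminate form.

Apply L'Hôpital's rule: differentiate numerator and denominator separately.
  f(x) = 2·x^3   ⇒   f'(x) = 6·x^2
  g(x) = x^3 + 2·x^2   ⇒   g'(x) = 3·x^2 + 4·x
  lim(x→∞) f'(x)/g'(x) = lim(x→∞) (6·x^2)/(3·x^2 + 4·x)
  = 2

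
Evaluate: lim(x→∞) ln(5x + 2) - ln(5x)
This is an ∞-∞ indeterminate form.

Combine fractions or rationalize to convert ∞-∞ to 0/0 form:
  lim(x→∞) ln(5x + 2) - ln(5x) = 0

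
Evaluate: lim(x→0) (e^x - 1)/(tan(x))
This is a 0/0 indeterminate form.

Apply L'Hôpital's rule: differentiate numerator and denominator separately.
  f(x) = e^(x) - 1   ⇒   f'(x) = e^(x)
  g(x) = tan(x)   ⇒   g'(x) = tan(x)^2 + 1
  lim(x→0) f'(x)/g'(x) = lim(x→0) (e^(x))/(tan(x)^2 + 1)
  = 1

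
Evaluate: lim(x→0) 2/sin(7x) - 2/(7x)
This is an ∞-∞ indeterminate form.

Combine fractions or rationalize to convert ∞-∞ to 0/0 form:
  lim(x→0) 2/sin(7x) - 2/(7x) = 0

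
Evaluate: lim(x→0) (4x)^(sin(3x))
This is an exponential indeterminate form.

For exponential indeterminate forms, take the natural log:
  Let L = lim(x→0) (4x)^(sin(3x))
  Then ln(L) = lim(x→0) [exponent × ln(base)]
  Evaluate using L'Hôpital or standard limits, then exponentiate.
  L = 1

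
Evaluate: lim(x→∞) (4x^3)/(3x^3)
This is an ∞/∞ indeterminate form.

Apply L'Hôpital's rule: differentiate numerator and denominator separately.
  f(x) = 4·x^3   ⇒   f'(x) = 12·x^2
  g(x) = 3·x^3   ⇒   g'(x) = 9·x^2
  lim(x→∞) f'(x)/g'(x) = lim(x→∞) (12·x^2)/(9·x^2)
  = 4/3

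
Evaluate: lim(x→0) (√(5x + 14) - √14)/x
This is a standard limit.

Factor or rationalize the expression:
  lim(x→0) (√(5x + 14) - √14)/x = 5·sqrt(14)/28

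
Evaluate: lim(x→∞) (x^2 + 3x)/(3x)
This is an ∞/∞ indeterminate form.

Apply L'Hôpital's rule: differentiate numerator and denominator separately.
  f(x) = x^2 + 3·x   ⇒   f'(x) = 2·x + 3
  g(x) = 3·x   ⇒   g'(x) = 3
  lim(x→∞) f'(x)/g'(x) = lim(x→∞) (2·x + 3)/(3)
  = ∞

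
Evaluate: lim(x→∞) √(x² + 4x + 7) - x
This is an ∞-∞ indeterminate form.

Combine fractions or rationalize to convert ∞-∞ to 0/0 form:
  lim(x→∞) √(x² + 4x + 7) - x = 2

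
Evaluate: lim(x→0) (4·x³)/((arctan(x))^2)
This is a 0/0 indeterminate form.

Apply L'Hôpital's rule: differentiate numerator and denominator separately.
  f(x) = 4·x^3   ⇒   f'(x) = 12·x^2
  g(x) = atan(x)^2   ⇒   g'(x) = 2·atan(x)/(x^2 + 1)
  lim(x→0) f'(x)/g'(x) = lim(x→0) (12·x^2)/(2·atan(x)/(x^2 + 1))
  = 0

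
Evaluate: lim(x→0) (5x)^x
This is an exponential indeterminate form.

For exponential indeterminate forms, take the natural log:
  Let L = lim(x→0) (5x)^x
  Then ln(L) = lim(x→0) [exponent × ln(base)]
  Evaluate using L'Hôpital or standard limits, then exponentiate.
  L = 1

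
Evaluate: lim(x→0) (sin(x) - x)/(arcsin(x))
This is a 0/0 indeterminate form.

Apply L'Hôpital's rule: differentiate numerator and denominator separately.
  f(x) = -x + sin(x)   ⇒   f'(x) = cos(x) - 1
  g(x) = asin(x)   ⇒   g'(x) = 1/sqrt(1 - x^2)
  lim(x→0) f'(x)/g'(x) = lim(x→0) (cos(x) - 1)/(1/sqrt(1 - x^2))
  = 0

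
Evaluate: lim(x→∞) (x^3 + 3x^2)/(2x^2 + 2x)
This is an ∞/∞ indeterminate form.

Apply L'Hôpital's rule: differentiate numerator and denominator separately.
  f(x) = x^3 + 3·x^2   ⇒   f'(x) = 3·x^2 + 6·x
  g(x) = 2·x^2 + 2·x   ⇒   g'(x) = 4·x + 2
  lim(x→∞) f'(x)/g'(x) = lim(x→∞) (3·x^2 + 6·x)/(4·x + 2)
  = ∞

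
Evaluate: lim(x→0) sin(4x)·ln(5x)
This is a 0·∞ indeterminate form.

Rewrite 0·∞ as a quotient (0/0 or ∞/∞ form), then apply L'Hôpital's rule:
  lim(x→0) sin(4x)·ln(5x) = 0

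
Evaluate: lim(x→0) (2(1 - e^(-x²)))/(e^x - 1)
This is a 0/0 indeterminate form.

Apply L'Hôpital's rule: differentiate numerator and denominator separately.
  f(x) = 2 - 2·e^(-x^2)   ⇒   f'(x) = 4·x·e^(-x^2)
  g(x) = e^(x) - 1   ⇒   g'(x) = e^(x)
  lim(x→0) f'(x)/g'(x) = lim(x→0) (4·x·e^(-x^2))/(e^(x))
  = 0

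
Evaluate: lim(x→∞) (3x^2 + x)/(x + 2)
This is an ∞/∞ indeterminate form.

Apply L'Hôpital's rule: differentiate numerator and denominator separately.
  f(x) = 3·x^2 + x   ⇒   f'(x) = 6·x + 1
  g(x) = x + 2   ⇒   g'(x) = 1
  lim(x→∞) f'(x)/g'(x) = lim(x→∞) (6·x + 1)/(1)
  = ∞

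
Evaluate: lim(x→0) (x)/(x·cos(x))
This is a 0/0 indeterminate form.

Apply L'Hôpital's rule: differentiate numerator and denominator separately.
  f(x) = x   ⇒   f'(x) = 1
  g(x) = x·cos(x)   ⇒   g'(x) = -x·sin(x) + cos(x)
  lim(x→0) f'(x)/g'(x) = lim(x→0) (1)/(-x·sin(x) + cos(x))
  = 1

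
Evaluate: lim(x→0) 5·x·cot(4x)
This is a 0·∞ indeterminate form.

Rewrite 0·∞ as a quotient (0/0 or ∞/∞ form), then apply L'Hôpital's rule:
  lim(x→0) 5·x·cot(4x) = 5/4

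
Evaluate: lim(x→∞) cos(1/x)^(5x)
This is an exponential indeterminate form.

For exponential indeterminate forms, take the natural log:
  Let L = lim(x→∞) cos(1/x)^(5x)
  Then ln(L) = lim(x→∞) [exponent × ln(base)]
  Evaluate using L'Hôpital or standard limits, then exponentiate.
  L = 1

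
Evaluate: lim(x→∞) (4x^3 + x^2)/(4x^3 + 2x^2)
This is an ∞/∞ indeterminate form.

Apply L'Hôpital's rule: differentiate numerator and denominator separately.
  f(x) = 4·x^3 + x^2   ⇒   f'(x) = 12·x^2 + 2·x
  g(x) = 4·x^3 + 2·x^2   ⇒   g'(x) = 12·x^2 + 4·x
  lim(x→∞) f'(x)/g'(x) = lim(x→∞) (12·x^2 + 2·x)/(12·x^2 + 4·x)
  = 1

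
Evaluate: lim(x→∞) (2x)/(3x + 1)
This is an ∞/∞ indeterminate form.

Apply L'Hôpital's rule: differentiate numerator and denominator separately.
  f(x) = 2·x   ⇒   f'(x) = 2
  g(x) = 3·x + 1   ⇒   g'(x) = 3
  lim(x→∞) f'(x)/g'(x) = lim(x→∞) (2)/(3)
  = 2/3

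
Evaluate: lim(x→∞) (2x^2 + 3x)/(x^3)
This is an ∞/∞ indeterminate form.

Apply L'Hôpital's rule: differentiate numerator and denominator separately.
  f(x) = 2·x^2 + 3·x   ⇒   f'(x) = 4·x + 3
  g(x) = x^3   ⇒   g'(x) = 3·x^2
  lim(x→∞) f'(x)/g'(x) = lim(x→∞) (4·x + 3)/(3·x^2)
  = 0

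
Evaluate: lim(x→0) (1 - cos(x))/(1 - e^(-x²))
This is a 0/0 indeterminate form.

Apply L'Hôpital's rule: differentiate numerator and denominator separately.
  f(x) = 1 - cos(x)   ⇒   f'(x) = sin(x)
  g(x) = 1 - e^(-x^2)   ⇒   g'(x) = 2·x·e^(-x^2)
  lim(x→0) f'(x)/g'(x) = lim(x→0) (sin(x))/(2·x·e^(-x^2))
  = 1/2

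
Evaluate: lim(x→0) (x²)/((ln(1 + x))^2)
This is a 0/0 indeterminate form.

Apply L'Hôpital's rule: differentiate numerator and denominator separately.
  f(x) = x^2   ⇒   f'(x) = 2·x
  g(x) = ln(x + 1)^2   ⇒   g'(x) = 2·ln(x + 1)/(x + 1)
  lim(x→0) f'(x)/g'(x) = lim(x→0) (2·x)/(2·ln(x + 1)/(x + 1))
  = 1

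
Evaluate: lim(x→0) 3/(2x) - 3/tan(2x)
This is an ∞-∞ indeterminate form.

Combine fractions or rationalize to convert ∞-∞ to 0/0 form:
  lim(x→0) 3/(2x) - 3/tan(2x) = 0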